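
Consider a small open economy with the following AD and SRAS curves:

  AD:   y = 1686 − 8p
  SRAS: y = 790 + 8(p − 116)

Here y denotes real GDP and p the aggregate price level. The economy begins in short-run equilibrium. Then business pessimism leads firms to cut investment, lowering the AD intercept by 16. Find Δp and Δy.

Δp = -1, Δy = -8

This is a negative demand shock: AD shifts left.
New AD: y = 1670 − 8p.
SRAS can be written y = 8p − 138.
Set AD = SRAS: 1670 − 8p = 8p − 138, so 1808 = 16p and p = 113.
y = 1670 − 8·113 = 766.
Initially p = 114, y = 774, so Δp = -1 and Δy = -8.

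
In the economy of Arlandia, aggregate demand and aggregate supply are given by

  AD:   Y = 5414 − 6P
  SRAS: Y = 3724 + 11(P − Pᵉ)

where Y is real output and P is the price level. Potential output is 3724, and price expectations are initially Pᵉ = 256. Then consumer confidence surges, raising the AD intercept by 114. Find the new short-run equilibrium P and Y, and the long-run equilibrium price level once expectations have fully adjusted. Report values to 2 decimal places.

Short run: P = 271.76, Y = 3897.41. Long run: P = 300.67.

AD shifts right: new AD is Y = 5528 − 6P. With Pᵉ = 256, SRAS is Y = 908 + 11P.
Short run: 5528 − 6P = 908 + 11P gives 4620 = 17P, so P = 271.76 and Y = 5528 − 6P = 3897.41.
Y = 3897.41 is above potential 3724; expectations adjust and SRAS shifts left until Y = 3724.
Long run: on the new AD curve, 3724 = 5528 − 6P gives P = 300.67.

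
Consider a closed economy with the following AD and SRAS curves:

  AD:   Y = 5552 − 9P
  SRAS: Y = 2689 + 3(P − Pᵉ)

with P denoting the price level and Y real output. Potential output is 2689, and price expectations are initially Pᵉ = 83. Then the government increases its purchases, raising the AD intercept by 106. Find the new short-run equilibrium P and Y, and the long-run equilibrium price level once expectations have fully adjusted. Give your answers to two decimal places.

AD shifts right: new AD is Y = 5658 − 9P. With Pᵉ = 83, SRAS is Y = 2440 + 3P.
Short run: 5658 − 9P = 2440 + 3P gives 3218 = 12P, so P = 268.17 and Y = 5658 − 9P = 3244.50.
Y = 3244.50 is above potential 2689; expectations adjust and SRAS shifts left until Y = 2689.
Long run: on the new AD curve, 2689 = 5658 − 9P gives P = 329.89.

Short run: P = 268.17, Y = 3244.50. Long run: P = 329.89.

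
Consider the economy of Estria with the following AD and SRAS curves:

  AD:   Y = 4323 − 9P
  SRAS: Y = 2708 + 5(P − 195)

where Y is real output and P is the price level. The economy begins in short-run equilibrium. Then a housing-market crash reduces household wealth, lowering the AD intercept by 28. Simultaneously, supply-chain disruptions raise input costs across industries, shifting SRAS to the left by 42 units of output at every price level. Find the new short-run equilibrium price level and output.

P = 186, Y = 2621

After both shocks: AD is Y = 4295 − 9P and SRAS is Y = 1691 + 5P.
Setting them equal: 2604 = 14P, so P = 186.
Y = 4295 − 9·186 = 2621.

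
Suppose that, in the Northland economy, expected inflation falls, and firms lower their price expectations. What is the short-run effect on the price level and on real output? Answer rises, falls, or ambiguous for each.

Price level: falls; output: rises

This is a favourable supply shock: SRAS shifts right.
Moving along the downward-sloping AD curve, P falls and Y rises.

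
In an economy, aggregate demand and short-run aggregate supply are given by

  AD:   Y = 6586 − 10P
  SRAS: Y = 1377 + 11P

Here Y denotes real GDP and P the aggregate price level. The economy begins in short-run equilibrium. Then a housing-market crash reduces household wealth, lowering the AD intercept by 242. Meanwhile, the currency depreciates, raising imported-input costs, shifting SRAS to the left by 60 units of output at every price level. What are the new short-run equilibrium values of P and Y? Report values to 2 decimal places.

After both shocks: AD is Y = 6344 − 10P and SRAS is Y = 1317 + 11P.
Setting them equal: 5027 = 21P, so P = 239.38.
Substituting into AD, Y = 3950.19.

P = 239.38, Y = 3950.19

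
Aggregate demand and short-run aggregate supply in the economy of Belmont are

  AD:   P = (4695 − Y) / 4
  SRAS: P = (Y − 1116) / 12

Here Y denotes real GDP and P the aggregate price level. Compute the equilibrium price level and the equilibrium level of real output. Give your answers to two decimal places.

Rearrange AD to Y = 4695 − 4P.
Rearrange SRAS to Y = 1116 + 12P.
Set AD = SRAS: 4695 − 4P = 1116 + 12P, so 3579 = 16P and P = 223.69.
Substituting into AD, Y = 4695 − 4P = 3800.25.

P = 223.69, Y = 3800.25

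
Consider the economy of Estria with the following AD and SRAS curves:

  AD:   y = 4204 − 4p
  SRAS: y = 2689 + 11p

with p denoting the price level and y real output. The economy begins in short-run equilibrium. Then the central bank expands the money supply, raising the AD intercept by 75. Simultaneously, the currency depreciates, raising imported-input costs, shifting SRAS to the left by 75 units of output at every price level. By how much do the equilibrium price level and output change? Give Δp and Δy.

After both shocks: AD is y = 4279 − 4p and SRAS is y = 2614 + 11p.
Setting them equal: 1665 = 15p, so p = 111.
y = 4279 − 4·111 = 3835.
Initially p = 101, y = 3800, so Δp = +10 and Δy = +35.

Δp = +10, Δy = +35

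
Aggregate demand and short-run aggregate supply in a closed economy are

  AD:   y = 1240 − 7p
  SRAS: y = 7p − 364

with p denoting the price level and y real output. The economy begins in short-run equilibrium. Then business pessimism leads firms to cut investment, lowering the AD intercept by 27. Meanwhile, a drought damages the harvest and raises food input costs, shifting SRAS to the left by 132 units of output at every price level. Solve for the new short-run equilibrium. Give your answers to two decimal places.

After both shocks: AD is y = 1213 − 7p and SRAS is y = 7p − 496.
Setting them equal: 1709 = 14p, so p = 122.07.
Substituting into AD, y = 358.50.

p = 122.07, y = 358.50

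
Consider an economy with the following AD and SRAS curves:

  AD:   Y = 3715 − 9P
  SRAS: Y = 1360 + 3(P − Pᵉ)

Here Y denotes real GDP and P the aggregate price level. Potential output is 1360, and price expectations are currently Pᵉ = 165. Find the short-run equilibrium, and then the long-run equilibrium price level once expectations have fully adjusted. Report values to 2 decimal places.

Short run: P = 237.50, Y = 1577.50. Long run: P = 261.67.

Short run: with Pᵉ = 165, SRAS is Y = 865 + 3P. Setting AD = SRAS gives 2850 = 12P, so P = 237.50 and Y = 3715 − 9P = 1577.50.
Output 1577.50 is above potential 1360, so over time expected prices rise and SRAS shifts left until Y returns to 1360.
Long run: Y = 1360 on the AD curve gives 1360 = 3715 − 9P, so P = 261.67.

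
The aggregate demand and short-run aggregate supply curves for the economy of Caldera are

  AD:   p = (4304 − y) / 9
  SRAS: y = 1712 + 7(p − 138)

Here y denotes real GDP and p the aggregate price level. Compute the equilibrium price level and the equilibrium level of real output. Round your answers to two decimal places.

p = 222.38, y = 2302.63

Write SRAS as y = 1712 + 7p − 966 = 746 + 7p.
Rearrange AD to y = 4304 − 9p.
Set AD = SRAS: 4304 − 9p = 746 + 7p, so 3558 = 16p and p = 222.38.
Substituting into AD, y = 4304 − 9p = 2302.63.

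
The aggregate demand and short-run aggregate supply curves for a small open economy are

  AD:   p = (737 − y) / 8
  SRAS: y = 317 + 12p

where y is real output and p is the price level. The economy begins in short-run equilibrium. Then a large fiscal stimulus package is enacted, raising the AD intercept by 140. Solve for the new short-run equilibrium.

This is a positive demand shock: AD shifts right.
New AD: y = 877 − 8p.
Set AD = SRAS: 877 − 8p = 317 + 12p, so 560 = 20p and p = 28.
y = 877 − 8·28 = 653.

p = 28, y = 653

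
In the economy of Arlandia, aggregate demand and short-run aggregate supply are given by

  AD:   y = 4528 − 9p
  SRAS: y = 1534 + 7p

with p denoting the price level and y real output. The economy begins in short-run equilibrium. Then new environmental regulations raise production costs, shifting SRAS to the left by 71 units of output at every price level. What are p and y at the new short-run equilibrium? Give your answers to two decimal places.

This is a negative supply shock: SRAS shifts left.
New SRAS: y = 1463 + 7p.
Set AD = SRAS: 4528 − 9p = 1463 + 7p, so 3065 = 16p and p = 191.56.
Substituting into AD, y = 2803.94.

p = 191.56, y = 2803.94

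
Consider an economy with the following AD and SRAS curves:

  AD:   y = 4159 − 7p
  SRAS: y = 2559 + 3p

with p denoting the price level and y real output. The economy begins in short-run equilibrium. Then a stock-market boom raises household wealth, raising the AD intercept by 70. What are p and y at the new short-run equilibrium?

This is a positive demand shock: AD shifts right.
New AD: y = 4229 − 7p.
Set AD = SRAS: 4229 − 7p = 2559 + 3p, so 1670 = 10p and p = 167.
y = 4229 − 7·167 = 3060.

p = 167, y = 3060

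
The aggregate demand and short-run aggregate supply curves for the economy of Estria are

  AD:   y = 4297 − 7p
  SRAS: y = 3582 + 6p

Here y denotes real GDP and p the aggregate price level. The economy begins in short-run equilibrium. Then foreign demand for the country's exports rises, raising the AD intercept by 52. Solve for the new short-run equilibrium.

p = 59, y = 3936

This is a positive demand shock: AD shifts right.
New AD: y = 4349 − 7p.
Set AD = SRAS: 4349 − 7p = 3582 + 6p, so 767 = 13p and p = 59.
y = 4349 − 7·59 = 3936.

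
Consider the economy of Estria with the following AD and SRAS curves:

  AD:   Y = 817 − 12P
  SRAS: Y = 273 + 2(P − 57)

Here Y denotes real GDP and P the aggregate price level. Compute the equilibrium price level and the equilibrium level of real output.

P = 47, Y = 253

Write SRAS as Y = 273 + 2P − 114 = 159 + 2P.
Set AD = SRAS: 817 − 12P = 159 + 2P, so 658 = 14P and P = 47.
Then Y = 817 − 12·47 = 253.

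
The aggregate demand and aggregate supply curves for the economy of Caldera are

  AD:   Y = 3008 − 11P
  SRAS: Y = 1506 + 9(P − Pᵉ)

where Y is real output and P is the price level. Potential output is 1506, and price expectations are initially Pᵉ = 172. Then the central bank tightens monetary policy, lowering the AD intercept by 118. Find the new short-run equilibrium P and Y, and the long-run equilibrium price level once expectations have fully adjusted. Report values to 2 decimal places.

AD shifts left: new AD is Y = 2890 − 11P. With Pᵉ = 172, SRAS is Y = 9P − 42.
Short run: 2890 − 11P = 9P − 42 gives 2932 = 20P, so P = 146.60 and Y = 2890 − 11P = 1277.40.
Y = 1277.40 is below potential 1506; expectations adjust and SRAS shifts right until Y = 1506.
Long run: on the new AD curve, 1506 = 2890 − 11P gives P = 125.82.

Short run: P = 146.60, Y = 1277.40. Long run: P = 125.82.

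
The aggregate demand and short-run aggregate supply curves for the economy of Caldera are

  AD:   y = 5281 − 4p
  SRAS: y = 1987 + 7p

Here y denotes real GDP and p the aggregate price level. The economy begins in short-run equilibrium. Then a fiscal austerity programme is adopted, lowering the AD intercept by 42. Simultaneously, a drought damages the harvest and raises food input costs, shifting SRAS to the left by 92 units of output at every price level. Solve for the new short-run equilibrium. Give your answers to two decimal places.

After both shocks: AD is y = 5239 − 4p and SRAS is y = 1895 + 7p.
Setting them equal: 3344 = 11p, so p = 304.00.
Substituting into AD, y = 4023.00.

p = 304.00, y = 4023.00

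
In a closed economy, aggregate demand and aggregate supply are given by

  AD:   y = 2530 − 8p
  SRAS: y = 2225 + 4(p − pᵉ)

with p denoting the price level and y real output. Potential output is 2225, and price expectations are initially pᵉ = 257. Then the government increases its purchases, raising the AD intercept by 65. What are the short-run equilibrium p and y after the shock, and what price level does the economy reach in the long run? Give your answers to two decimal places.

AD shifts right: new AD is y = 2595 − 8p. With pᵉ = 257, SRAS is y = 1197 + 4p.
Short run: 2595 − 8p = 1197 + 4p gives 1398 = 12p, so p = 116.50 and y = 2595 − 8p = 1663.00.
y = 1663.00 is below potential 2225; expectations adjust and SRAS shifts right until y = 2225.
Long run: on the new AD curve, 2225 = 2595 − 8p gives p = 46.25.

Short run: p = 116.50, y = 1663.00. Long run: p = 46.25.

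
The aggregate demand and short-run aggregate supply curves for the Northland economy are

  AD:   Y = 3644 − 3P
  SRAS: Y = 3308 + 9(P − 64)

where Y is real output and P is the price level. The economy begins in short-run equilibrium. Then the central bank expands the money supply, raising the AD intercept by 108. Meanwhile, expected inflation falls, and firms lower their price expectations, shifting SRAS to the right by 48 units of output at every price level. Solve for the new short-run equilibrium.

P = 81, Y = 3509

After both shocks: AD is Y = 3752 − 3P and SRAS is Y = 2780 + 9P.
Setting them equal: 972 = 12P, so P = 81.
Y = 3752 − 3·81 = 3509.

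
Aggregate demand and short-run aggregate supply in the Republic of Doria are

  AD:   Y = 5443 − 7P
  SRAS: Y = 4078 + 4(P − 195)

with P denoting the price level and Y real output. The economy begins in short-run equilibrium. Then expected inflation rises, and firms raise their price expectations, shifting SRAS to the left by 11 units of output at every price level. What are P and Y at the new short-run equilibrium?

P = 196, Y = 4071

This is a negative supply shock: SRAS shifts left.
New SRAS: Y = 3287 + 4P.
Set AD = SRAS: 5443 − 7P = 3287 + 4P, so 2156 = 11P and P = 196.
Y = 5443 − 7·196 = 4071.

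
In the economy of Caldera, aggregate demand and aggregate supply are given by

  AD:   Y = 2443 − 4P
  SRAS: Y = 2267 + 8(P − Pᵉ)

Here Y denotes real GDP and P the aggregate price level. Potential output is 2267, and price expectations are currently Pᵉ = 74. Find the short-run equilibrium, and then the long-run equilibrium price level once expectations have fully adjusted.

Short run: with Pᵉ = 74, SRAS is Y = 1675 + 8P. Setting AD = SRAS gives 768 = 12P, so P = 64 and Y = 2443 − 4·64 = 2187.
Output 2187 is below potential 2267, so over time expected prices fall and SRAS shifts right until Y returns to 2267.
Long run: Y = 2267 on the AD curve gives 2267 = 2443 − 4P, so P = 44.

Short run: P = 64, Y = 2187. Long run: P = 44.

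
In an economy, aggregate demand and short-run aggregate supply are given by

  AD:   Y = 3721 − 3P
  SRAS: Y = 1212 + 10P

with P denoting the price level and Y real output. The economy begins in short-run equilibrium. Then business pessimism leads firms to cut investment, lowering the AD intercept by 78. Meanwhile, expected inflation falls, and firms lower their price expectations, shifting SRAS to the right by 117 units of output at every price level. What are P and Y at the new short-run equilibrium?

P = 178, Y = 3109

After both shocks: AD is Y = 3643 − 3P and SRAS is Y = 1329 + 10P.
Setting them equal: 2314 = 13P, so P = 178.
Y = 3643 − 3·178 = 3109.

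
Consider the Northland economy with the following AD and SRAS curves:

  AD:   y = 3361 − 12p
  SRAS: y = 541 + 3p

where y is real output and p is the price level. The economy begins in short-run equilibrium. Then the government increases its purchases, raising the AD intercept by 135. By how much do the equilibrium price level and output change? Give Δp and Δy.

Δp = +9, Δy = +27

This is a positive demand shock: AD shifts right.
New AD: y = 3496 − 12p.
Set AD = SRAS: 3496 − 12p = 541 + 3p, so 2955 = 15p and p = 197.
y = 3496 − 12·197 = 1132.
Initially p = 188, y = 1105, so Δp = +9 and Δy = +27.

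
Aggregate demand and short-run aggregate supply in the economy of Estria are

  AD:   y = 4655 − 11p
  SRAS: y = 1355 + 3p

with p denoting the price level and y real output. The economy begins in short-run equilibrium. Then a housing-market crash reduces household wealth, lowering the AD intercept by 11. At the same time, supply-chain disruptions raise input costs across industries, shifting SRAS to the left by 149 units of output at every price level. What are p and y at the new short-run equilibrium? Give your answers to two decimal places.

After both shocks: AD is y = 4644 − 11p and SRAS is y = 1206 + 3p.
Setting them equal: 3438 = 14p, so p = 245.57.
Substituting into AD, y = 1942.71.

p = 245.57, y = 1942.71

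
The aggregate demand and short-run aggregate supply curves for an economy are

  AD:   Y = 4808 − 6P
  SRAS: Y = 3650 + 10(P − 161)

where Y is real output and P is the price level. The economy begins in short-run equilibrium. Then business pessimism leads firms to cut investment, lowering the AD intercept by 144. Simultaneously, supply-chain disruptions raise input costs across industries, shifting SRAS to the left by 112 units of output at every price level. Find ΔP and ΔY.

ΔP = -2, ΔY = -132

After both shocks: AD is Y = 4664 − 6P and SRAS is Y = 1928 + 10P.
Setting them equal: 2736 = 16P, so P = 171.
Y = 4664 − 6·171 = 3638.
Initially P = 173, Y = 3770, so ΔP = -2 and ΔY = -132.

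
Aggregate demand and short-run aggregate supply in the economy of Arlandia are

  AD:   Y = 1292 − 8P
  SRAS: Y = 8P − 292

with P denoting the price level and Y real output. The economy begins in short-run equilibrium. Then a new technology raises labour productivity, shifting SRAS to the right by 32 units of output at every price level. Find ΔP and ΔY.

This is a positive supply shock: SRAS shifts right.
New SRAS: Y = 8P − 260.
Set AD = SRAS: 1292 − 8P = 8P − 260, so 1552 = 16P and P = 97.
Y = 1292 − 8·97 = 516.
Initially P = 99, Y = 500, so ΔP = -2 and ΔY = +16.

ΔP = -2, ΔY = +16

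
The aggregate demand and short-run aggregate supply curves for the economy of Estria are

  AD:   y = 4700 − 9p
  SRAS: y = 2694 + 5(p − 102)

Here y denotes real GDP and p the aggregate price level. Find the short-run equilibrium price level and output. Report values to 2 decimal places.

p = 179.71, y = 3082.57

Write SRAS as y = 2694 + 5p − 510 = 2184 + 5p.
Set AD = SRAS: 4700 − 9p = 2184 + 5p, so 2516 = 14p and p = 179.71.
Substituting into AD, y = 4700 − 9p = 3082.57.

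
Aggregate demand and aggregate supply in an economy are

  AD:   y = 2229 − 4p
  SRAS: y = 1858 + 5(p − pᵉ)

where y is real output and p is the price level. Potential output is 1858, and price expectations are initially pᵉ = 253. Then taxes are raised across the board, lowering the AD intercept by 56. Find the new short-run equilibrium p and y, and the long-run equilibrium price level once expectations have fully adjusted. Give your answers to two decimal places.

Short run: p = 175.56, y = 1470.78. Long run: p = 78.75.

AD shifts left: new AD is y = 2173 − 4p. With pᵉ = 253, SRAS is y = 593 + 5p.
Short run: 2173 − 4p = 593 + 5p gives 1580 = 9p, so p = 175.56 and y = 2173 − 4p = 1470.78.
y = 1470.78 is below potential 1858; expectations adjust and SRAS shifts right until y = 1858.
Long run: on the new AD curve, 1858 = 2173 − 4p gives p = 78.75.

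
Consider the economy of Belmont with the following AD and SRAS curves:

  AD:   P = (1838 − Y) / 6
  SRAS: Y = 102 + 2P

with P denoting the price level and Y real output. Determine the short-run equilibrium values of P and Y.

P = 217, Y = 536

Rearrange AD to Y = 1838 − 6P.
Set AD = SRAS: 1838 − 6P = 102 + 2P, so 1736 = 8P and P = 217.
Then Y = 1838 − 6·217 = 536.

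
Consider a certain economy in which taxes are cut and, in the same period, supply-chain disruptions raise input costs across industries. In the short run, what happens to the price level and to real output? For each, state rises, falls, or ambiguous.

Price level: rises; output: ambiguous

The first event is a positive demand shock: AD shifts right, which by itself pushes P up and Y up.
The second is an adverse supply shock: SRAS shifts left, which by itself pushes P up and Y down.
Both shocks push P up, so P rises. The two shocks push Y in opposite directions, so the effect on Y is ambiguous.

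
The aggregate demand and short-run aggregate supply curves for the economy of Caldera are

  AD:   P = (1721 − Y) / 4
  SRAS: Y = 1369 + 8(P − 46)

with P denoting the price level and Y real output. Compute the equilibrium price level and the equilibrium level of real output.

Write SRAS as Y = 1369 + 8P − 368 = 1001 + 8P.
Rearrange AD to Y = 1721 − 4P.
Set AD = SRAS: 1721 − 4P = 1001 + 8P, so 720 = 12P and P = 60.
Then Y = 1721 − 4·60 = 1481.

P = 60, Y = 1481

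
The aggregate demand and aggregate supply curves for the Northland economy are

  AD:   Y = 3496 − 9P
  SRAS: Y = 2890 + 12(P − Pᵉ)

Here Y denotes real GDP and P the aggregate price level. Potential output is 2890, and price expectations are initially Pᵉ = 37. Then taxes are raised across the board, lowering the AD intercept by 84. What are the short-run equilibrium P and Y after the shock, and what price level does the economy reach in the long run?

AD shifts left: new AD is Y = 3412 − 9P. With Pᵉ = 37, SRAS is Y = 2446 + 12P.
Short run: 3412 − 9P = 2446 + 12P gives 966 = 21P, so P = 46 and Y = 3412 − 9·46 = 2998.
Y = 2998 is above potential 2890; expectations adjust and SRAS shifts left until Y = 2890.
Long run: on the new AD curve, 2890 = 3412 − 9P gives P = 58.

Short run: P = 46, Y = 2998. Long run: P = 58.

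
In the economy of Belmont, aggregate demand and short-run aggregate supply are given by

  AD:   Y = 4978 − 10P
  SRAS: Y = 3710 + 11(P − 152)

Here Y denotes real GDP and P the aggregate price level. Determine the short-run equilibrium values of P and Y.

Write SRAS as Y = 3710 + 11P − 1672 = 2038 + 11P.
Set AD = SRAS: 4978 − 10P = 2038 + 11P, so 2940 = 21P and P = 140.
Then Y = 4978 − 10·140 = 3578.

P = 140, Y = 3578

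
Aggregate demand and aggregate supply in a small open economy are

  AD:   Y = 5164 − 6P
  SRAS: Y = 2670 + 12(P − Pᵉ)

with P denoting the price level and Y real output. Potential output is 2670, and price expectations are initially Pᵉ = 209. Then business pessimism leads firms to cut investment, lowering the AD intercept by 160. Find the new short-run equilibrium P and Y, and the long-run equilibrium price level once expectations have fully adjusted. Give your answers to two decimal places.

AD shifts left: new AD is Y = 5004 − 6P. With Pᵉ = 209, SRAS is Y = 162 + 12P.
Short run: 5004 − 6P = 162 + 12P gives 4842 = 18P, so P = 269.00 and Y = 5004 − 6P = 3390.00.
Y = 3390.00 is above potential 2670; expectations adjust and SRAS shifts left until Y = 2670.
Long run: on the new AD curve, 2670 = 5004 − 6P gives P = 389.00.

Short run: P = 269.00, Y = 3390.00. Long run: P = 389.00.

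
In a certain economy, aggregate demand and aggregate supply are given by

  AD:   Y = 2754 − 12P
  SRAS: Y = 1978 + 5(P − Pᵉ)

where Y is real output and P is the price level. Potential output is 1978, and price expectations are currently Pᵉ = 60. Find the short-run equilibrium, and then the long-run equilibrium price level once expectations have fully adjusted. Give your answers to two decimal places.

Short run: P = 63.29, Y = 1994.47. Long run: P = 64.67.

Short run: with Pᵉ = 60, SRAS is Y = 1678 + 5P. Setting AD = SRAS gives 1076 = 17P, so P = 63.29 and Y = 2754 − 12P = 1994.47.
Output 1994.47 is above potential 1978, so over time expected prices rise and SRAS shifts left until Y returns to 1978.
Long run: Y = 1978 on the AD curve gives 1978 = 2754 − 12P, so P = 64.67.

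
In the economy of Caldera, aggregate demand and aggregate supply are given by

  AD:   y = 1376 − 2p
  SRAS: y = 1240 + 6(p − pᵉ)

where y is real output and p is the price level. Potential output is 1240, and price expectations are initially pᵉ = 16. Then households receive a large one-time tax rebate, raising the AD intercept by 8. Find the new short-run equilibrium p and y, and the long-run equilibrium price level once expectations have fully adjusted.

Short run: p = 30, y = 1324. Long run: p = 72.

AD shifts right: new AD is y = 1384 − 2p. With pᵉ = 16, SRAS is y = 1144 + 6p.
Short run: 1384 − 2p = 1144 + 6p gives 240 = 8p, so p = 30 and y = 1384 − 2·30 = 1324.
y = 1324 is above potential 1240; expectations adjust and SRAS shifts left until y = 1240.
Long run: on the new AD curve, 1240 = 1384 − 2p gives p = 72.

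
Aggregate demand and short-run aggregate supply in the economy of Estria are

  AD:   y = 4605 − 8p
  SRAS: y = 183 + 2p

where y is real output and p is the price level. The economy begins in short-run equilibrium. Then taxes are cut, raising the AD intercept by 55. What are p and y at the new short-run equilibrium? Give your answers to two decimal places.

p = 447.70, y = 1078.40

This is a positive demand shock: AD shifts right.
New AD: y = 4660 − 8p.
Set AD = SRAS: 4660 − 8p = 183 + 2p, so 4477 = 10p and p = 447.70.
Substituting into AD, y = 1078.40.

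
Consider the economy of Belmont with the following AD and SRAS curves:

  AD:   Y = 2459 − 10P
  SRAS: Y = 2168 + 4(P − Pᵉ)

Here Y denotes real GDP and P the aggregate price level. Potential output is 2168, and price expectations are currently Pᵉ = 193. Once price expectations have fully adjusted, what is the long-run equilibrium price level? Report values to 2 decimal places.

Short run: with Pᵉ = 193, SRAS is Y = 1396 + 4P. Setting AD = SRAS gives 1063 = 14P, so P = 75.93 and Y = 2459 − 10P = 1699.71.
Output 1699.71 is below potential 2168, so over time expected prices fall and SRAS shifts right until Y returns to 2168.
Long run: Y = 2168 on the AD curve gives 2168 = 2459 − 10P, so P = 29.10.

Long-run P = 29.10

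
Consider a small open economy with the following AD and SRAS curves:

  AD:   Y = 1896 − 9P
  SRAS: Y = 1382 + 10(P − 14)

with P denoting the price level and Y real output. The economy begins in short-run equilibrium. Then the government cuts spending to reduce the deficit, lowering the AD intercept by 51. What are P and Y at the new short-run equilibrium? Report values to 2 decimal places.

This is a negative demand shock: AD shifts left.
New AD: Y = 1845 − 9P.
SRAS can be written Y = 1242 + 10P.
Set AD = SRAS: 1845 − 9P = 1242 + 10P, so 603 = 19P and P = 31.74.
Substituting into AD, Y = 1559.37.

P = 31.74, Y = 1559.37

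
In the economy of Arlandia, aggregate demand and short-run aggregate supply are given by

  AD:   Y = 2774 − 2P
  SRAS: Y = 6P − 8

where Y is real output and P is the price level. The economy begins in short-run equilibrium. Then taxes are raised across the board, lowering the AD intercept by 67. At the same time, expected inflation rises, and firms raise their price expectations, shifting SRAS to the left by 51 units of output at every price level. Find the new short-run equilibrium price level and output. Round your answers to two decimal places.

After both shocks: AD is Y = 2707 − 2P and SRAS is Y = 6P − 59.
Setting them equal: 2766 = 8P, so P = 345.75.
Substituting into AD, Y = 2015.50.

P = 345.75, Y = 2015.50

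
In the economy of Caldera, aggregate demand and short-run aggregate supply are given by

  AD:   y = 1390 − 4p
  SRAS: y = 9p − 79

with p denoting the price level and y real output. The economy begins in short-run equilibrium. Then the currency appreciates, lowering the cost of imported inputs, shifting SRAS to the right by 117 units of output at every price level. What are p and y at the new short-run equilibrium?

p = 104, y = 974

This is a positive supply shock: SRAS shifts right.
New SRAS: y = 38 + 9p.
Set AD = SRAS: 1390 − 4p = 38 + 9p, so 1352 = 13p and p = 104.
y = 1390 − 4·104 = 974.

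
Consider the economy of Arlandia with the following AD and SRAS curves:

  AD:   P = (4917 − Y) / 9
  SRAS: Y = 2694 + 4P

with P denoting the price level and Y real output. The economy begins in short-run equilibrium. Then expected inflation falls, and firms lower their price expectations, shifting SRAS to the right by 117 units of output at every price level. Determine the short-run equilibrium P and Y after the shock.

This is a positive supply shock: SRAS shifts right.
New SRAS: Y = 2811 + 4P.
Set AD = SRAS: 4917 − 9P = 2811 + 4P, so 2106 = 13P and P = 162.
Y = 4917 − 9·162 = 3459.

P = 162, Y = 3459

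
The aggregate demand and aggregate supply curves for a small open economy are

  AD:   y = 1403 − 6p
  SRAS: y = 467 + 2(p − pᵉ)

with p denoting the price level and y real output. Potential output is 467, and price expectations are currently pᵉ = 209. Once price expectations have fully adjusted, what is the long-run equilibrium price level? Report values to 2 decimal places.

Short run: with pᵉ = 209, SRAS is y = 49 + 2p. Setting AD = SRAS gives 1354 = 8p, so p = 169.25 and y = 1403 − 6p = 387.50.
Output 387.50 is below potential 467, so over time expected prices fall and SRAS shifts right until y returns to 467.
Long run: y = 467 on the AD curve gives 467 = 1403 − 6p, so p = 156.00.

Long-run p = 156.00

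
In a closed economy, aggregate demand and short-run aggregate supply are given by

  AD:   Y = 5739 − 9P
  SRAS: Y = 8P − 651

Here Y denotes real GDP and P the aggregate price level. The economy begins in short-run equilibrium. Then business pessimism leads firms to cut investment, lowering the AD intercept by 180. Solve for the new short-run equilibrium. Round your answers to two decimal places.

This is a negative demand shock: AD shifts left.
New AD: Y = 5559 − 9P.
Set AD = SRAS: 5559 − 9P = 8P − 651, so 6210 = 17P and P = 365.29.
Substituting into AD, Y = 2271.35.

P = 365.29, Y = 2271.35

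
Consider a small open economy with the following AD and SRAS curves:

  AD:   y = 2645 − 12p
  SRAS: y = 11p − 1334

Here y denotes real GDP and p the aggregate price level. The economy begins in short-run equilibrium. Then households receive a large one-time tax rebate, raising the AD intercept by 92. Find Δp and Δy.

Δp = +4, Δy = +44

This is a positive demand shock: AD shifts right.
New AD: y = 2737 − 12p.
Set AD = SRAS: 2737 − 12p = 11p − 1334, so 4071 = 23p and p = 177.
y = 2737 − 12·177 = 613.
Initially p = 173, y = 569, so Δp = +4 and Δy = +44.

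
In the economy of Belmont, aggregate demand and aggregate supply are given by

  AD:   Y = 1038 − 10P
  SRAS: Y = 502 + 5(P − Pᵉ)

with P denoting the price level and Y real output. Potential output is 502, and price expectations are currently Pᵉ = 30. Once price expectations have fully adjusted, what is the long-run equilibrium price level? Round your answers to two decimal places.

Long-run P = 53.60

Short run: with Pᵉ = 30, SRAS is Y = 352 + 5P. Setting AD = SRAS gives 686 = 15P, so P = 45.73 and Y = 1038 − 10P = 580.67.
Output 580.67 is above potential 502, so over time expected prices rise and SRAS shifts left until Y returns to 502.
Long run: Y = 502 on the AD curve gives 502 = 1038 − 10P, so P = 53.60.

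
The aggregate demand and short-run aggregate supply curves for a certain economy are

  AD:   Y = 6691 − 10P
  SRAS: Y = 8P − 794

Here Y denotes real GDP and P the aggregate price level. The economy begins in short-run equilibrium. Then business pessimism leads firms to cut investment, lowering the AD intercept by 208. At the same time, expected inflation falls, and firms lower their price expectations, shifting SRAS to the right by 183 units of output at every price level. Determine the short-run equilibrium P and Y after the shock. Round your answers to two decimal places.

P = 394.11, Y = 2541.89

After both shocks: AD is Y = 6483 − 10P and SRAS is Y = 8P − 611.
Setting them equal: 7094 = 18P, so P = 394.11.
Substituting into AD, Y = 2541.89.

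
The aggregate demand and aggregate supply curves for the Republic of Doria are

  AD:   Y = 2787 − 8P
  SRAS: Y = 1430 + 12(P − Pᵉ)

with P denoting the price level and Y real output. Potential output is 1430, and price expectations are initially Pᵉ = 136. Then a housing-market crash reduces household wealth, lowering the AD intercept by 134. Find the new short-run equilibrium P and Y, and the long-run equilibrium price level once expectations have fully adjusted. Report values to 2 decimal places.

Short run: P = 142.75, Y = 1511.00. Long run: P = 152.88.

AD shifts left: new AD is Y = 2653 − 8P. With Pᵉ = 136, SRAS is Y = 12P − 202.
Short run: 2653 − 8P = 12P − 202 gives 2855 = 20P, so P = 142.75 and Y = 2653 − 8P = 1511.00.
Y = 1511.00 is above potential 1430; expectations adjust and SRAS shifts left until Y = 1430.
Long run: on the new AD curve, 1430 = 2653 − 8P gives P = 152.88.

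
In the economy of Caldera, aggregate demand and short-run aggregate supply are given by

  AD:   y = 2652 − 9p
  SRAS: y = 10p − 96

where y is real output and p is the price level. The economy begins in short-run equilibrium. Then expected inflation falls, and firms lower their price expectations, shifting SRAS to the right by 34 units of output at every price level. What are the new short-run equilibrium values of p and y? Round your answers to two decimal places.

p = 142.84, y = 1366.42

This is a positive supply shock: SRAS shifts right.
New SRAS: y = 10p − 62.
Set AD = SRAS: 2652 − 9p = 10p − 62, so 2714 = 19p and p = 142.84.
Substituting into AD, y = 1366.42.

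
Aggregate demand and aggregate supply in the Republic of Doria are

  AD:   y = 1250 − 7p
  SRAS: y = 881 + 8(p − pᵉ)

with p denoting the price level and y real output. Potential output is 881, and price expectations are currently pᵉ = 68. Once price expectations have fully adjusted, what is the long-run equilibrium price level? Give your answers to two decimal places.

Short run: with pᵉ = 68, SRAS is y = 337 + 8p. Setting AD = SRAS gives 913 = 15p, so p = 60.87 and y = 1250 − 7p = 823.93.
Output 823.93 is below potential 881, so over time expected prices fall and SRAS shifts right until y returns to 881.
Long run: y = 881 on the AD curve gives 881 = 1250 − 7p, so p = 52.71.

Long-run p = 52.71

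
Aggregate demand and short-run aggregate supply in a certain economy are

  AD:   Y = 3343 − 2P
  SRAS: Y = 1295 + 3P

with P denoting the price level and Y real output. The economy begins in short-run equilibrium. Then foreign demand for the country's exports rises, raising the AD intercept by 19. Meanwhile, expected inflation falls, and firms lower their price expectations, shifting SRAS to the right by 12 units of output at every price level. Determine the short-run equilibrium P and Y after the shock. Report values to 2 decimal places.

After both shocks: AD is Y = 3362 − 2P and SRAS is Y = 1307 + 3P.
Setting them equal: 2055 = 5P, so P = 411.00.
Substituting into AD, Y = 2540.00.

P = 411.00, Y = 2540.00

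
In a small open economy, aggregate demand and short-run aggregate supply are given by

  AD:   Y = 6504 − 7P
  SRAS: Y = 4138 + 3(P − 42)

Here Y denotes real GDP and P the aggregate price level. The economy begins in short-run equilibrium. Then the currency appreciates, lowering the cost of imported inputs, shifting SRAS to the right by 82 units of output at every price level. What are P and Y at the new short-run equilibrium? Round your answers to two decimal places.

This is a positive supply shock: SRAS shifts right.
New SRAS: Y = 4094 + 3P.
Set AD = SRAS: 6504 − 7P = 4094 + 3P, so 2410 = 10P and P = 241.00.
Substituting into AD, Y = 4817.00.

P = 241.00, Y = 4817.00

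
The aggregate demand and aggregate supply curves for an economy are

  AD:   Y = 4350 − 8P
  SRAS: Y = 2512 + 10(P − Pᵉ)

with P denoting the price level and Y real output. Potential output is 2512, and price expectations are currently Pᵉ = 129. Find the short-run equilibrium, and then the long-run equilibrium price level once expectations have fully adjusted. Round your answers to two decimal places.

Short run: P = 173.78, Y = 2959.78. Long run: P = 229.75.

Short run: with Pᵉ = 129, SRAS is Y = 1222 + 10P. Setting AD = SRAS gives 3128 = 18P, so P = 173.78 and Y = 4350 − 8P = 2959.78.
Output 2959.78 is above potential 2512, so over time expected prices rise and SRAS shifts left until Y returns to 2512.
Long run: Y = 2512 on the AD curve gives 2512 = 4350 − 8P, so P = 229.75.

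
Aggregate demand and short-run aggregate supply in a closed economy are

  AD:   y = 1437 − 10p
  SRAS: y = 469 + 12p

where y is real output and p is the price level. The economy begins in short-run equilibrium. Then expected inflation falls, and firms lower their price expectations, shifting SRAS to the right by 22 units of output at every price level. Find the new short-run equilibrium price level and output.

This is a positive supply shock: SRAS shifts right.
New SRAS: y = 491 + 12p.
Set AD = SRAS: 1437 − 10p = 491 + 12p, so 946 = 22p and p = 43.
y = 1437 − 10·43 = 1007.

p = 43, y = 1007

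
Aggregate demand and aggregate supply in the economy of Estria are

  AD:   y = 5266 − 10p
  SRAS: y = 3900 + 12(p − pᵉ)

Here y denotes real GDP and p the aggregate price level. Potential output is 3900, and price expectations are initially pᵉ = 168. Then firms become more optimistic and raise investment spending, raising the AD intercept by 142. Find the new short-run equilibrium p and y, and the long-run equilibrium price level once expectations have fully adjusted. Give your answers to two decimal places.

Short run: p = 160.18, y = 3806.18. Long run: p = 150.80.

AD shifts right: new AD is y = 5408 − 10p. With pᵉ = 168, SRAS is y = 1884 + 12p.
Short run: 5408 − 10p = 1884 + 12p gives 3524 = 22p, so p = 160.18 and y = 5408 − 10p = 3806.18.
y = 3806.18 is below potential 3900; expectations adjust and SRAS shifts right until y = 3900.
Long run: on the new AD curve, 3900 = 5408 − 10p gives p = 150.80.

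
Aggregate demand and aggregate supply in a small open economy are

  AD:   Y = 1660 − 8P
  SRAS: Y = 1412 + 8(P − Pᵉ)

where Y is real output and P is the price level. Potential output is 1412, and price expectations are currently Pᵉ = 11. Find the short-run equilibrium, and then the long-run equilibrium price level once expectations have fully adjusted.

Short run: with Pᵉ = 11, SRAS is Y = 1324 + 8P. Setting AD = SRAS gives 336 = 16P, so P = 21 and Y = 1660 − 8·21 = 1492.
Output 1492 is above potential 1412, so over time expected prices rise and SRAS shifts left until Y returns to 1412.
Long run: Y = 1412 on the AD curve gives 1412 = 1660 − 8P, so P = 31.

Short run: P = 21, Y = 1492. Long run: P = 31.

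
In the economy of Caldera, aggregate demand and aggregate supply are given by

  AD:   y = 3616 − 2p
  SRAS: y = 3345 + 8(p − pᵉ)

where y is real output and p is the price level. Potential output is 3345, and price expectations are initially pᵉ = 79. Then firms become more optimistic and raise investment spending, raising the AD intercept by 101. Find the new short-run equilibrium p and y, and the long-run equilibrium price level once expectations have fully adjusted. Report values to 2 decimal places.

AD shifts right: new AD is y = 3717 − 2p. With pᵉ = 79, SRAS is y = 2713 + 8p.
Short run: 3717 − 2p = 2713 + 8p gives 1004 = 10p, so p = 100.40 and y = 3717 − 2p = 3516.20.
y = 3516.20 is above potential 3345; expectations adjust and SRAS shifts left until y = 3345.
Long run: on the new AD curve, 3345 = 3717 − 2p gives p = 186.00.

Short run: p = 100.40, y = 3516.20. Long run: p = 186.00.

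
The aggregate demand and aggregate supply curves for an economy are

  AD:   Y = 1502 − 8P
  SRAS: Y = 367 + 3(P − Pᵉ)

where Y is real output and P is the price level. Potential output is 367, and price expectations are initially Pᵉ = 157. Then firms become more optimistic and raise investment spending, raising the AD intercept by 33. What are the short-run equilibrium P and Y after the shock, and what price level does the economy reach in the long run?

AD shifts right: new AD is Y = 1535 − 8P. With Pᵉ = 157, SRAS is Y = 3P − 104.
Short run: 1535 − 8P = 3P − 104 gives 1639 = 11P, so P = 149 and Y = 1535 − 8·149 = 343.
Y = 343 is below potential 367; expectations adjust and SRAS shifts right until Y = 367.
Long run: on the new AD curve, 367 = 1535 − 8P gives P = 146.

Short run: P = 149, Y = 343. Long run: P = 146.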